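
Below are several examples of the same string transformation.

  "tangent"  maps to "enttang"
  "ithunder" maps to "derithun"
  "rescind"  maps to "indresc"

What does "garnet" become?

netgar

Rule — move the last 3 characters to the front (rotate right by 3).
"garnet" → "netgar".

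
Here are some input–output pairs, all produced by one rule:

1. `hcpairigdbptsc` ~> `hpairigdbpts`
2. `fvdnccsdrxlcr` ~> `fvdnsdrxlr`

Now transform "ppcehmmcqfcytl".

Each output is the input with this applied: remove every "c".
Applying that to "ppcehmmcqfcytl" gives "ppehmmqfytl".

ppehmmqfytl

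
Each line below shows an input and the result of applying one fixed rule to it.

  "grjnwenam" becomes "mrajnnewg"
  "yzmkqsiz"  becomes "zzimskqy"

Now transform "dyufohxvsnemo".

oymuefnoshvxd

The transformation: take characters alternately from the front and the back (1st, last, 2nd, 2nd-last, ...), then move the first character to the end.
For "dyufohxvsnemo" the result is "oymuefnoshvxd".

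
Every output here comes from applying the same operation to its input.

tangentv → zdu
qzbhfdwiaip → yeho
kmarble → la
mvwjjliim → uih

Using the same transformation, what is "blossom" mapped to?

kr

Looking at the pairs, the operation is to keep one character in every 3, starting at position 2 (positions 2nd, 5th, 8th, ...), then shift every letter 1 place backward in the alphabet (wrapping around).
"blossom" → "ls" → "kr".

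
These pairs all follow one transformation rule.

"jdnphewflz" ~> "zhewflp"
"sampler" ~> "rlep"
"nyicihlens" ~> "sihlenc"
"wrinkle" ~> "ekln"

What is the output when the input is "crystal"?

The rule is to delete the first 3 characters, then swap the first and last characters.
So "crystal" becomes "ltas".

ltas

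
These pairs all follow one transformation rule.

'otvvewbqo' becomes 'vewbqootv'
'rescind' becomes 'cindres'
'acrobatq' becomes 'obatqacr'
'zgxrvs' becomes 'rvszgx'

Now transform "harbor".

Rule — move the first 3 characters to the end (rotate left by 3).
So "harbor" becomes "borhar".

borhar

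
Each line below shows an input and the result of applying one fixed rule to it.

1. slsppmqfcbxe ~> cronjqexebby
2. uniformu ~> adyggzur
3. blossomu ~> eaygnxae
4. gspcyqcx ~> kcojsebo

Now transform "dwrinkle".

zwxqpidu

What's happening: swap the front and back halves of the string, then shift every letter 12 places forward in the alphabet (wrapping around).
On "dwrinkle": the first step gives "nkledwri", and the second then gives "zwxqpidu".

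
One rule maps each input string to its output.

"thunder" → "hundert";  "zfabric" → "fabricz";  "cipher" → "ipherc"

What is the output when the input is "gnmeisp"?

nmeispg

In each case the input is transformed by: move the first character to the end.
Applying that to "gnmeisp" gives "nmeispg".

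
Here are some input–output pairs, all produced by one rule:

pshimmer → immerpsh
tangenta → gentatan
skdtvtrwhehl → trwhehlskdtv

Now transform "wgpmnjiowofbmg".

iowofbmgwgpmnj

What's happening: move the last character to the front, then swap the front and back halves of the string.
On "wgpmnjiowofbmg": the first step gives "gwgpmnjiowofbm", and the second then gives "iowofbmgwgpmnj".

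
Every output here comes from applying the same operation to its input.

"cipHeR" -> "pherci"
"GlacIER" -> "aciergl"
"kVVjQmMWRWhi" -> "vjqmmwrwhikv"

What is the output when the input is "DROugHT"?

In each case the input is transformed by: move the first 2 characters to the end (rotate left by 2), then convert every letter to lowercase.
Working it through for "DROugHT": intermediate "OugHTDR", final "oughtdr".
(Check on "kVVjQmMWRWhi": → "VjQmMWRWhikV" → "vjqmmwrwhikv" ✓)

oughtdr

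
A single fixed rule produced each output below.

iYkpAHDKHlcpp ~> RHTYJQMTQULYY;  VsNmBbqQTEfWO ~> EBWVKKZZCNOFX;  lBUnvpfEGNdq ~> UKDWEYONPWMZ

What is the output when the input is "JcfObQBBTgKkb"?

SLOXKZKKCPTTK

What's happening: shift every letter 9 places forward in the alphabet (wrapping around), then convert every letter to uppercase.
"JcfObQBBTgKkb" → "SloXkZKKCpTtk" → "SLOXKZKKCPTTK".
(Check on "iYkpAHDKHlcpp": → "rHtyJQMTQulyy" → "RHTYJQMTQULYY" ✓)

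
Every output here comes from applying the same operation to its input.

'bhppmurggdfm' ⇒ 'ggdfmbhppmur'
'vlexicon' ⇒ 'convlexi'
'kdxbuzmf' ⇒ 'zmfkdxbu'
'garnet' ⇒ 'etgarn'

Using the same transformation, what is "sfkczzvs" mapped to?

zvssfkcz

What's happening: move the first character to the end, then swap the front and back halves of the string.
Starting from "sfkczzvs": after the first operation, "fkczzvss"; after the second, "zvssfkcz".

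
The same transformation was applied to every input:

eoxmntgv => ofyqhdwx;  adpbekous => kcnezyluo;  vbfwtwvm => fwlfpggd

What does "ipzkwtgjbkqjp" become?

szztjauugldtq

Each output is the input with this applied: take characters alternately from the front and the back (1st, last, 2nd, 2nd-last, ...), then shift every letter 10 places forward in the alphabet (wrapping around).
On "ipzkwtgjbkqjp": the first step gives "ippjzqkkwbtjg", and the second then gives "szztjauugldtq".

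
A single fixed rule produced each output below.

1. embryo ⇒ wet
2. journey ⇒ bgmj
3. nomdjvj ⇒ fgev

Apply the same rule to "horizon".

The transformation: shift every letter 8 places backward in the alphabet (wrapping around), then delete the last 3 characters.
Starting from "horizon": after the first operation, "zgjargf"; after the second, "zgja".

zgja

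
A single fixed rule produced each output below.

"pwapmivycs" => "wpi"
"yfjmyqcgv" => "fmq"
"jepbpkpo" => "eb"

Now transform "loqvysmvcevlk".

The transformation: delete the last 3 characters, then keep every other character starting from the second (positions 2nd, 4th, 6th, ...).
On "loqvysmvcevlk": the first step gives "loqvysmvce", and the second then gives "ovsve".

ovsve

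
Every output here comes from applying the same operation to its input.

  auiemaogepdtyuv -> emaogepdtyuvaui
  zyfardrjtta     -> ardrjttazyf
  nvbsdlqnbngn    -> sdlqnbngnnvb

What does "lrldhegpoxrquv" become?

Looking at the pairs, the operation is to move the first 3 characters to the end (rotate left by 3).
Applying that to "lrldhegpoxrquv" gives "dhegpoxrquvlrl".

dhegpoxrquvlrl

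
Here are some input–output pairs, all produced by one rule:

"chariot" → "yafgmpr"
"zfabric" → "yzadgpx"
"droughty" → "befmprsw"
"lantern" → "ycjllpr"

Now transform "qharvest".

What's happening: sort the characters into alphabetical order, then shift every letter 2 places backward in the alphabet (wrapping around).
On "qharvest": the first step gives "aehqrstv", and the second then gives "ycfopqrt".

ycfopqrt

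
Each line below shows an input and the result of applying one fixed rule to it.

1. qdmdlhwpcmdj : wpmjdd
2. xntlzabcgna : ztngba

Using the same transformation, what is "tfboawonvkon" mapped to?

What's happening: sort the characters into reverse alphabetical order, then keep every other character starting from the first (positions 1st, 3rd, 5th, ...).
Doing the same to "tfboawonvkon": "wtonkb".

wtonkb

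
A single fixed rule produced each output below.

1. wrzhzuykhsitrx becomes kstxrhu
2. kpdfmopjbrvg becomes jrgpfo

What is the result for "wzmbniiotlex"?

The rule is to keep every other character starting from the second (positions 2nd, 4th, 6th, ...), then move the first 3 characters to the end (rotate left by 3).
"wzmbniiotlex" → "zbiolx" → "olxzbi".

olxzbi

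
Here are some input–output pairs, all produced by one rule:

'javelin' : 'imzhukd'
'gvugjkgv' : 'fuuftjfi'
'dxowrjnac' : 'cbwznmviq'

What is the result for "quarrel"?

pktdzqq

Looking at the pairs, the operation is to shift every letter 1 place backward in the alphabet (wrapping around), then take characters alternately from the front and the back (1st, last, 2nd, 2nd-last, ...).
Working it through for "quarrel": intermediate "ptzqqdk", final "pktdzqq".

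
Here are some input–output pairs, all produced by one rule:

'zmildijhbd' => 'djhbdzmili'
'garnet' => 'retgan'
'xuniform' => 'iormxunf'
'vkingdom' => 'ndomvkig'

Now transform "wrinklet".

The rule is to swap the front and back halves of the string, then swap the first and last characters.
Working it through for "wrinklet": intermediate "kletwrin", final "nletwrik".

nletwrik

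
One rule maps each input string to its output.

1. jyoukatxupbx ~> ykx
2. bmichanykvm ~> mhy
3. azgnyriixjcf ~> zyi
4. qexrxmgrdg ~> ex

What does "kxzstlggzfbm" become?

Looking at the pairs, the operation is to delete the last 3 characters, then keep one character in every 3, starting at position 2 (positions 2nd, 5th, 8th, ...).
"kxzstlggzfbm" → "kxzstlggz" → "xtg".

xtg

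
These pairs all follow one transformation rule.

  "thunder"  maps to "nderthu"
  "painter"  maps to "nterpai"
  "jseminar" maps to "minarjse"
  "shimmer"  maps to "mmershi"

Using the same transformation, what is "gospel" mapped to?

The rule is to move the first 3 characters to the end (rotate left by 3).
On "gospel" that produces "pelgos".

pelgos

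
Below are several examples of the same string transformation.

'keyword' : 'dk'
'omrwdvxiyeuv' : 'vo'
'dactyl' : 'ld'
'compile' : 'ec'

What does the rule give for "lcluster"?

The transformation: move the last character to the front, then keep only the first 2 characters.
Applying that to "lcluster" gives "rl".
(Check on "dactyl": → "ldacty" → "ld" ✓)

rl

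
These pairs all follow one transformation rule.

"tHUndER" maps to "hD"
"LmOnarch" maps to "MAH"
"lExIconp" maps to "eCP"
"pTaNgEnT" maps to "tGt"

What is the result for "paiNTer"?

The transformation: flip the case of every letter, then keep one character in every 3, starting at position 2 (positions 2nd, 5th, 8th, ...).
For "paiNTer", step one produces "PAIntER"; step two turns that into "At".

At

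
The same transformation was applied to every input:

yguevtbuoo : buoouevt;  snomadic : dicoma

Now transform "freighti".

In each case the input is transformed by: delete the first 2 characters, then swap the front and back halves of the string.
Starting from "freighti": after the first operation, "eighti"; after the second, "htieig".
(Check on "yguevtbuoo": → "uevtbuoo" → "buoouevt" ✓)

htieig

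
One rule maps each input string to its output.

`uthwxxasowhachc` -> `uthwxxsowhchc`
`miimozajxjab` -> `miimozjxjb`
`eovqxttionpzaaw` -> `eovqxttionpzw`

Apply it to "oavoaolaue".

Looking at the pairs, the operation is to remove every "a".
Doing the same to "oavoaolaue": "ovoolue".

ovoolue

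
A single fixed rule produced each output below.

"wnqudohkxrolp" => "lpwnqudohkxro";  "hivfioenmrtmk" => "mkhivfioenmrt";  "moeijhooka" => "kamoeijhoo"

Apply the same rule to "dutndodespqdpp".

Each output is the input with this applied: move the last 2 characters to the front (rotate right by 2).
Applying that to "dutndodespqdpp" gives "ppdutndodespqd".

ppdutndodespqd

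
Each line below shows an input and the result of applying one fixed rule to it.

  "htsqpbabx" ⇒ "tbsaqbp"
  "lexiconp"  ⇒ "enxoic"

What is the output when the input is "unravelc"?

The pattern: take characters alternately from the front and the back (1st, last, 2nd, 2nd-last, ...), then delete the first 2 characters.
Working it through for "unravelc": intermediate "ucnlreav", final "nlreav".

nlreav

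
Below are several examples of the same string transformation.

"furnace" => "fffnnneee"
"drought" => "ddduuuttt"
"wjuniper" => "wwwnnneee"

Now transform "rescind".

rrrcccddd

The rule is to keep one character in every 3, starting at position 1 (positions 1st, 4th, 7th, ...), then repeat every character 3 times.
Starting from "rescind": after the first operation, "rcd"; after the second, "rrrcccddd".
(Check on "wjuniper": → "wne" → "wwwnnneee" ✓)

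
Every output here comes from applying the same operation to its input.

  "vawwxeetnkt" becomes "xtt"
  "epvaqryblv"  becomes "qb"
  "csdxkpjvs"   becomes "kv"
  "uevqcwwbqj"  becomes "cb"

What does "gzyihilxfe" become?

hx

Looking at the pairs, the operation is to delete the first 2 characters, then keep one character in every 3, starting at position 3 (positions 3rd, 6th, 9th, ...).
Starting from "gzyihilxfe": after the first operation, "yihilxfe"; after the second, "hx".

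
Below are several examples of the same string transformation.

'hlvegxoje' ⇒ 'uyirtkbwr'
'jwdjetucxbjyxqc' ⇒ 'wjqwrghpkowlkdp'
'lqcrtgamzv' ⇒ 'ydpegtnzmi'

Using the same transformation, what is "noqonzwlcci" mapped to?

Looking at the pairs, the operation is to shift every letter 13 places forward in the alphabet (wrapping around) — i.e. ROT13.
Doing the same to "noqonzwlcci": "abdbamjyppv".

abdbamjyppv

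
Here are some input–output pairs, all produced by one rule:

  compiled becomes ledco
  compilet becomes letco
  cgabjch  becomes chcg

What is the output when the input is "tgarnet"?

ettg

Each output is the input with this applied: move the first 2 characters to the end (rotate left by 2), then delete the first 3 characters.
"tgarnet" → "ettg".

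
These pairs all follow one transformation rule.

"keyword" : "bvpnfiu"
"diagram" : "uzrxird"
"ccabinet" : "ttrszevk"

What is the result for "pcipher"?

gtzgyvi

Rule — shift every letter 9 places backward in the alphabet (wrapping around).
So "pcipher" becomes "gtzgyvi".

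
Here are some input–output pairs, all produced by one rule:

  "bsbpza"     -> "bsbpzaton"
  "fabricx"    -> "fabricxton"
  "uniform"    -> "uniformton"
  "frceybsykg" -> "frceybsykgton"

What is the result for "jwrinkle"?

jwrinkleton

Each output is the input with this applied: append "ton".
Doing the same to "jwrinkle": "jwrinkleton".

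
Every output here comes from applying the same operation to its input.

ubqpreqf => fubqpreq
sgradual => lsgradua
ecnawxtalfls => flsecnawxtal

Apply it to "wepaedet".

What's happening: swap the front and back halves of the string, then move the first 3 characters to the end (rotate left by 3).
On "wepaedet" that produces "twepaede".

twepaede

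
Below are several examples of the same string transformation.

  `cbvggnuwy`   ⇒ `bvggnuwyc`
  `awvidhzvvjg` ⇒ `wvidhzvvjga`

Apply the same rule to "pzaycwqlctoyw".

The pattern: move the first character to the end.
Applying that to "pzaycwqlctoyw" gives "zaycwqlctoywp".

zaycwqlctoywp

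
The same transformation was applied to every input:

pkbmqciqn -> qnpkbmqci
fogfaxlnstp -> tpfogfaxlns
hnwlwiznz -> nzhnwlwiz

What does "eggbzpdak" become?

The transformation: move the last 2 characters to the front (rotate right by 2).
Applying that to "eggbzpdak" gives "akeggbzpd".

akeggbzpd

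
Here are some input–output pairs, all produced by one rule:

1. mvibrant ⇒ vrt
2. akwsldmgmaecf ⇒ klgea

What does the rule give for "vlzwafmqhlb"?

Rule — move the first character to the end, then keep one character in every 3, starting at position 1 (positions 1st, 4th, 7th, ...).
On "vlzwafmqhlb" that produces "laqb".

laqb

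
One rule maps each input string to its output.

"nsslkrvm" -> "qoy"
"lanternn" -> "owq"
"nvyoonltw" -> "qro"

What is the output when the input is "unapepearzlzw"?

The rule is to keep one character in every 3, starting at position 1 (positions 1st, 4th, 7th, ...), then shift every letter 3 places forward in the alphabet (wrapping around).
On "unapepearzlzw": the first step gives "upezw", and the second then gives "xshcz".
(Check on "nsslkrvm": → "nlv" → "qoy" ✓)

xshcz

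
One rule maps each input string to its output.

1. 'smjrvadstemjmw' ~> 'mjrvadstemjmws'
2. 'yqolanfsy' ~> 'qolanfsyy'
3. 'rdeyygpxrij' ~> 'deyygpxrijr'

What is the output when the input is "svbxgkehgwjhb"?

What's happening: move the first character to the end.
Applying that to "svbxgkehgwjhb" gives "vbxgkehgwjhbs".

vbxgkehgwjhbs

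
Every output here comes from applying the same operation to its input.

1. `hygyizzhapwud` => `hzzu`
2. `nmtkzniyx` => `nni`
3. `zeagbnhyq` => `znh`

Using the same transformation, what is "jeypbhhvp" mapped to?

The transformation: swap each adjacent pair of characters (1↔2, 3↔4, ...), then keep one character in every 3, starting at position 2 (positions 2nd, 5th, 8th, ...).
Applying that to "jeypbhhvp" gives "jhh".
(Check on "hygyizzhapwud": → "yhygzihzpauwd" → "hzzu" ✓)

jhh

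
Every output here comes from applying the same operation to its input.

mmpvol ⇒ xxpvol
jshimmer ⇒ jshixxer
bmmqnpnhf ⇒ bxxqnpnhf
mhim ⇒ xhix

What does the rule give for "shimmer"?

shixxer

The pattern: replace every "m" with "x".
Doing the same to "shimmer": "shixxer".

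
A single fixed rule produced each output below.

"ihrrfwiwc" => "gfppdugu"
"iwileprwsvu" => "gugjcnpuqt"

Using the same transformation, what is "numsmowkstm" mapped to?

lskqkmuiqr

The pattern: delete the last character, then shift every letter 2 places backward in the alphabet (wrapping around).
On "numsmowkstm": the first step gives "numsmowkst", and the second then gives "lskqkmuiqr".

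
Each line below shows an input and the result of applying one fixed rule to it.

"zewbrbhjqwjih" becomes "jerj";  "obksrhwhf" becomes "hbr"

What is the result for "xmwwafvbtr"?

bma

What's happening: keep one character in every 3, starting at position 2 (positions 2nd, 5th, 8th, ...), then move the last character to the front.
Working it through for "xmwwafvbtr": intermediate "mab", final "bma".
(Check on "obksrhwhf": → "brh" → "hbr" ✓)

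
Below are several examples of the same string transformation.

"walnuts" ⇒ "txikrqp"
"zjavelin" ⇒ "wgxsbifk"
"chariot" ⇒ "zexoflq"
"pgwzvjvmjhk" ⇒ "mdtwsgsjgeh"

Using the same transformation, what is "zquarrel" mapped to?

wnrxoobi

In each case the input is transformed by: shift every letter 3 places backward in the alphabet (wrapping around).
So "zquarrel" becomes "wnrxoobi".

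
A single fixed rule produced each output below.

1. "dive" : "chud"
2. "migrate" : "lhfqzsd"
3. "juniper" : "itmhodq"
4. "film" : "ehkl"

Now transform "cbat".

bazs

The pattern: shift every letter 1 place backward in the alphabet (wrapping around).
For "cbat" the result is "bazs".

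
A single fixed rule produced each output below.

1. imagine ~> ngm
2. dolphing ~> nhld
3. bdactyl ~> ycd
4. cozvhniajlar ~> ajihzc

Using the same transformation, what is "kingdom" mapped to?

ogi

The transformation: reverse the string, then keep every other character starting from the second (positions 2nd, 4th, 6th, ...).
"kingdom" → "modgnik" → "ogi".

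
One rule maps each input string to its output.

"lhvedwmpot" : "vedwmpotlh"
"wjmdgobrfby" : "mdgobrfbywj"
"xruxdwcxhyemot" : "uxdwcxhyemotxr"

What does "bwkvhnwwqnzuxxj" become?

The rule is to move the first 2 characters to the end (rotate left by 2).
Doing the same to "bwkvhnwwqnzuxxj": "kvhnwwqnzuxxjbw".

kvhnwwqnzuxxjbw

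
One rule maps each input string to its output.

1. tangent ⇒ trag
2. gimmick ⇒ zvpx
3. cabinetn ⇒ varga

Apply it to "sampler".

The pattern: shift every letter 13 places forward in the alphabet (wrapping around) — i.e. ROT13, then delete the first 3 characters.
On "sampler" that produces "cyre".

cyre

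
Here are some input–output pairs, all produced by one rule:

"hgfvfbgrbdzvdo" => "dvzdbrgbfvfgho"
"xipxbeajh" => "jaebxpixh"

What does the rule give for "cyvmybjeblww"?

wlbejbymvycw

In each case the input is transformed by: reverse the string, then move the first character to the end.
For "cyvmybjeblww", step one produces "wwlbejbymvyc"; step two turns that into "wlbejbymvycw".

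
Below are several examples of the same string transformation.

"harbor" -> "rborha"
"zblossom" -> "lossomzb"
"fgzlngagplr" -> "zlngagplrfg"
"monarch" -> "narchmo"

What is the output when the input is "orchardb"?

Each output is the input with this applied: move the first 2 characters to the end (rotate left by 2).
Doing the same to "orchardb": "chardbor".

chardbor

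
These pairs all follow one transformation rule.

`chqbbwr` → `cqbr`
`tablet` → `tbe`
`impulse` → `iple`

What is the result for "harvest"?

What's happening: keep every other character starting from the first (positions 1st, 3rd, 5th, ...).
"harvest" → "hret".

hret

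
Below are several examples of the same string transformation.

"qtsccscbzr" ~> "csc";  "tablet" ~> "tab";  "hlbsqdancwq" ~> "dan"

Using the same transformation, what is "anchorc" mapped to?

nch

What's happening: move the last 3 characters to the front (rotate right by 3), then keep only the last 3 characters.
Working it through for "anchorc": intermediate "orcanch", final "nch".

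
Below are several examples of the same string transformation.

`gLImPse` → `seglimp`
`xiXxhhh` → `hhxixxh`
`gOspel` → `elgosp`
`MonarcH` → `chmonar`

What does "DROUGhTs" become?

tsdrough

The transformation: move the last 2 characters to the front (rotate right by 2), then convert every letter to lowercase.
Applying both steps to "DROUGhTs": "TsDROUGh", then "tsdrough".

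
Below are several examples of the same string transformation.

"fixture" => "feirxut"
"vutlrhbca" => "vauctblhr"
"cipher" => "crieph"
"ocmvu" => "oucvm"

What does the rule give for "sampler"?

Looking at the pairs, the operation is to take characters alternately from the front and the back (1st, last, 2nd, 2nd-last, ...).
"sampler" → "sraemlp".

sraemlp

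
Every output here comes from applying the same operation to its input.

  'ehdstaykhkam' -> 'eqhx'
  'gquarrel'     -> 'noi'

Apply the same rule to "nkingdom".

hdj

The transformation: keep one character in every 3, starting at position 2 (positions 2nd, 5th, 8th, ...), then shift every letter 3 places backward in the alphabet (wrapping around).
For "nkingdom", step one produces "kgm"; step two turns that into "hdj".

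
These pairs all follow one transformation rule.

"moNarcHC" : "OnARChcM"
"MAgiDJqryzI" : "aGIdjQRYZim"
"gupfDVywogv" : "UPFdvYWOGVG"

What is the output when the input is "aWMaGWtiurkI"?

In each case the input is transformed by: flip the case of every letter, then move the first character to the end.
"aWMaGWtiurkI" → "AwmAgwTIURKi" → "wmAgwTIURKiA".

wmAgwTIURKiA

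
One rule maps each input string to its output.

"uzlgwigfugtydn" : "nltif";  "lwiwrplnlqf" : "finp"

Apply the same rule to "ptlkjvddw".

Each output is the input with this applied: take characters alternately from the front and the back (1st, last, 2nd, 2nd-last, ...), then keep one character in every 3, starting at position 2 (positions 2nd, 5th, 8th, ...).
On "ptlkjvddw": the first step gives "pwtdldkvj", and the second then gives "wlv".

wlv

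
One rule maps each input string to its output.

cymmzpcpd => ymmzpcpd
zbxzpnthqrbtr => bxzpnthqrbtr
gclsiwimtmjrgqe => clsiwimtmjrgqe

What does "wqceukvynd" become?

qceukvynd

The pattern: delete the first character.
So "wqceukvynd" becomes "qceukvynd".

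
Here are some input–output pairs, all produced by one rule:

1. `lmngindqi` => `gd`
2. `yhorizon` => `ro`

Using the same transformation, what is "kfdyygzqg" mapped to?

What's happening: keep one character in every 3, starting at position 1 (positions 1st, 4th, 7th, ...), then delete the first character.
Working it through for "kfdyygzqg": intermediate "kyz", final "yz".
(Check on "yhorizon": → "yro" → "ro" ✓)

yz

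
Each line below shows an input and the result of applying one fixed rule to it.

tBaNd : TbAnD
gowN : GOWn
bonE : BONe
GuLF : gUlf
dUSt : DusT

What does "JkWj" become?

In each case the input is transformed by: flip the case of every letter.
Doing the same to "JkWj": "jKwJ".

jKwJ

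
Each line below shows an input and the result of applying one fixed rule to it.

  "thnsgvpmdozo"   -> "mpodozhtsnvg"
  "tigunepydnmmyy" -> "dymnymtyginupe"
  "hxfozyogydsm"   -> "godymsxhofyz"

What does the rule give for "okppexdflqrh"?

Rule — swap the front and back halves of the string, then swap each adjacent pair of characters (1↔2, 3↔4, ...).
For "okppexdflqrh", step one produces "dflqrhokppex"; step two turns that into "fdqlhrkoppxe".

fdqlhrkoppxe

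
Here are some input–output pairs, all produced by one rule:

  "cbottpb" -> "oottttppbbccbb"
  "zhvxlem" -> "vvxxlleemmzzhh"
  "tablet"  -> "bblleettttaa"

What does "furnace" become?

rrnnaacceeffuu

The transformation: move the first 2 characters to the end (rotate left by 2), then double every character.
Working it through for "furnace": intermediate "rnacefu", final "rrnnaacceeffuu".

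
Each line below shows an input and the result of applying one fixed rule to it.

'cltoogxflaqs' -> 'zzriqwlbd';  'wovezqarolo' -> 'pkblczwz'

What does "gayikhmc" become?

The transformation: delete the first 3 characters, then shift every letter 11 places forward in the alphabet (wrapping around).
Starting from "gayikhmc": after the first operation, "ikhmc"; after the second, "tvsxn".

tvsxn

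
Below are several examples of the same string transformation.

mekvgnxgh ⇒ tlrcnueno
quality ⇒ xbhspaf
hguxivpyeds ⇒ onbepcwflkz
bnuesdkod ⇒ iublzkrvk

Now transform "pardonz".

whykvug

The pattern: shift every letter 7 places forward in the alphabet (wrapping around).
Applying that to "pardonz" gives "whykvug".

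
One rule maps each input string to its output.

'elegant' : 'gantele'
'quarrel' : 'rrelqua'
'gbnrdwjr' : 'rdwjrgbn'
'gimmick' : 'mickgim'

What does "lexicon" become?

Looking at the pairs, the operation is to move the first 3 characters to the end (rotate left by 3).
Applying that to "lexicon" gives "iconlex".

iconlex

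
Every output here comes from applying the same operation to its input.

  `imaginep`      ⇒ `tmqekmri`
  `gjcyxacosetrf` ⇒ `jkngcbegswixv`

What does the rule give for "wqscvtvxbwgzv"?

Each output is the input with this applied: shift every letter 4 places forward in the alphabet (wrapping around), then move the last character to the front.
On "wqscvtvxbwgzv": the first step gives "auwgzxzbfakdz", and the second then gives "zauwgzxzbfakd".

zauwgzxzbfakd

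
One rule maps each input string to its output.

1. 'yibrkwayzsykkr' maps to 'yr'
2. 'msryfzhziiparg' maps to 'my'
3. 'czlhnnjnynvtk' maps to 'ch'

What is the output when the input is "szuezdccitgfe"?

se

The transformation: keep one character in every 3, starting at position 1 (positions 1st, 4th, 7th, ...), then delete the last 3 characters.
For "szuezdccitgfe", step one produces "secte"; step two turns that into "se".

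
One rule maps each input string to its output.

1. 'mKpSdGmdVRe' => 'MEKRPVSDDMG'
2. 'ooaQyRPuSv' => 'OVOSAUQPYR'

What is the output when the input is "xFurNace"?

The transformation: take characters alternately from the front and the back (1st, last, 2nd, 2nd-last, ...), then convert every letter to uppercase.
Applying both steps to "xFurNace": "xeFcuarN", then "XEFCUARN".

XEFCUARN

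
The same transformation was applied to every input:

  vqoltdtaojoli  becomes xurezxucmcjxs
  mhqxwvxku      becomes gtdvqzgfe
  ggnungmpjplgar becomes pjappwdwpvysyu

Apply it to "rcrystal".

cjualahb

Each output is the input with this applied: move the last 3 characters to the front (rotate right by 3), then shift every letter 9 places forward in the alphabet (wrapping around).
Working it through for "rcrystal": intermediate "talrcrys", final "cjualahb".
(Check on "mhqxwvxku": → "xkumhqxwv" → "gtdvqzgfe" ✓)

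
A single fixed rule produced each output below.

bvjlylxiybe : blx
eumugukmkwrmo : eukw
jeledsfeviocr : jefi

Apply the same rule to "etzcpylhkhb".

Looking at the pairs, the operation is to delete the last 3 characters, then keep one character in every 3, starting at position 1 (positions 1st, 4th, 7th, ...).
"etzcpylhkhb" → "etzcpylh" → "ecl".
(Check on "bvjlylxiybe": → "bvjlylxi" → "blx" ✓)

ecl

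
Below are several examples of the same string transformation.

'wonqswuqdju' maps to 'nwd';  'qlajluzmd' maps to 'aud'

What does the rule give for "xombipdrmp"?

mpm

Each output is the input with this applied: keep one character in every 3, starting at position 3 (positions 3rd, 6th, 9th, ...).
"xombipdrmp" → "mpm".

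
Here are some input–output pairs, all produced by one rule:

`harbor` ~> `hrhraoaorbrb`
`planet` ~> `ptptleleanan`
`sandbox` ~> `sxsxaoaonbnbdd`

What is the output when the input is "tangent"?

ttttanannenegg

Each output is the input with this applied: double every character, then take characters alternately from the front and the back (1st, last, 2nd, 2nd-last, ...).
Starting from "tangent": after the first operation, "ttaannggeenntt"; after the second, "ttttanannenegg".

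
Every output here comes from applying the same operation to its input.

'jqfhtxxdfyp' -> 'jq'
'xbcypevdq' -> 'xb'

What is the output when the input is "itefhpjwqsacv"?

What's happening: keep only the first 2 characters.
On "itefhpjwqsacv" that produces "it".

it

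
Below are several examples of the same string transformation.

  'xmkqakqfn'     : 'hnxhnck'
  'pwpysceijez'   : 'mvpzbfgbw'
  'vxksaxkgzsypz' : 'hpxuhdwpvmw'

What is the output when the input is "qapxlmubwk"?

The rule is to delete the first 2 characters, then shift every letter 3 places backward in the alphabet (wrapping around).
For "qapxlmubwk" the result is "muijryth".

muijryth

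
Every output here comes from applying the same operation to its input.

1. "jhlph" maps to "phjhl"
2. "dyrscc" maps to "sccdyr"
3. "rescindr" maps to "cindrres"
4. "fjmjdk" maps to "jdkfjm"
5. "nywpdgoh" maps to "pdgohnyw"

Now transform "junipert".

The transformation: move the first 3 characters to the end (rotate left by 3).
On "junipert" that produces "ipertjun".

ipertjun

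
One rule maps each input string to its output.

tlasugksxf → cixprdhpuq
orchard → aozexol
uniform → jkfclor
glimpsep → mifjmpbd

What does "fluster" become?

oirpqbc

What's happening: shift every letter 3 places backward in the alphabet (wrapping around), then swap the first and last characters.
Working it through for "fluster": intermediate "cirpqbo", final "oirpqbc".
(Check on "glimpsep": → "difjmpbm" → "mifjmpbd" ✓)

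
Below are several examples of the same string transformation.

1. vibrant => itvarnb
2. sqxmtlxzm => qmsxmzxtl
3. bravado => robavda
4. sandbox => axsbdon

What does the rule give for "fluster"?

lrftseu

What's happening: swap each adjacent pair of characters (1↔2, 3↔4, ...), then take characters alternately from the front and the back (1st, last, 2nd, 2nd-last, ...).
"fluster" → "lfsuetr" → "lrftseu".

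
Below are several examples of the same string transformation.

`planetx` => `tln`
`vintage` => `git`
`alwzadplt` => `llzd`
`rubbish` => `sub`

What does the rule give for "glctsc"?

clt

Rule — keep every other character starting from the second (positions 2nd, 4th, 6th, ...), then move the last character to the front.
"glctsc" → "ltc" → "clt".
(Check on "vintage": → "itg" → "git" ✓)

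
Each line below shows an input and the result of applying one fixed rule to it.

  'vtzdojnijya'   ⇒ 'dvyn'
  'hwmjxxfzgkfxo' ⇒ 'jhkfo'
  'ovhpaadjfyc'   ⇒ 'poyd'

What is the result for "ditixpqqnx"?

idxq

Rule — keep one character in every 3, starting at position 1 (positions 1st, 4th, 7th, ...), then swap each adjacent pair of characters (1↔2, 3↔4, ...).
Working it through for "ditixpqqnx": intermediate "diqx", final "idxq".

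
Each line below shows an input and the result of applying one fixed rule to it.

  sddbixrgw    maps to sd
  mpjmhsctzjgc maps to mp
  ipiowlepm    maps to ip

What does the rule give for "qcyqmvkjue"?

qc

The transformation: keep only the first 2 characters.
For "qcyqmvkjue" the result is "qc".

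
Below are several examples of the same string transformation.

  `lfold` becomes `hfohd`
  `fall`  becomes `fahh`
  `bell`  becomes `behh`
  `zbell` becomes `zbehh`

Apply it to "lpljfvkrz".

hphjfvkrz

In each case the input is transformed by: replace every "l" with "h".
For "lpljfvkrz" the result is "hphjfvkrz".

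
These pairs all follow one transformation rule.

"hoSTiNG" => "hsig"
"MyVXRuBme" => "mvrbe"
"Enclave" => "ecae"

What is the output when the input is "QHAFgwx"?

What's happening: keep every other character starting from the first (positions 1st, 3rd, 5th, ...), then convert every letter to lowercase.
For "QHAFgwx", step one produces "QAgx"; step two turns that into "qagx".
(Check on "Enclave": → "Ecae" → "ecae" ✓)

qagx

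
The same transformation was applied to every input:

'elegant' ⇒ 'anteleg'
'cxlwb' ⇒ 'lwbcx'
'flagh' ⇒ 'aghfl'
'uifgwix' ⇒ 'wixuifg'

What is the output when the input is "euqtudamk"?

Looking at the pairs, the operation is to move the last 3 characters to the front (rotate right by 3).
Applying that to "euqtudamk" gives "amkeuqtud".

amkeuqtud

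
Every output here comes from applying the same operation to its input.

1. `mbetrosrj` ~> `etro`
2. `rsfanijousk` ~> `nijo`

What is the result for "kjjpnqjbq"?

What's happening: delete the last 3 characters, then keep only the last 4 characters.
"kjjpnqjbq" → "jpnq".

jpnq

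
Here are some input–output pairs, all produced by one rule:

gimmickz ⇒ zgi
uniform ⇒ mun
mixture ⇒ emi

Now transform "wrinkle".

The pattern: move the last character to the front, then keep only the first 3 characters.
On "wrinkle" that produces "ewr".

ewr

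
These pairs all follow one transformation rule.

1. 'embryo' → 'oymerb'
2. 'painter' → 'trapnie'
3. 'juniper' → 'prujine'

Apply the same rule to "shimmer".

Each output is the input with this applied: swap each adjacent pair of characters (1↔2, 3↔4, ...), then move the last 2 characters to the front (rotate right by 2).
On "shimmer": the first step gives "hsmiemr", and the second then gives "mrhsmie".

mrhsmie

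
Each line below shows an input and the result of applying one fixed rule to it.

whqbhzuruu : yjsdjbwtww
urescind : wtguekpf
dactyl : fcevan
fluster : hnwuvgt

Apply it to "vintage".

The pattern: shift every letter 2 places forward in the alphabet (wrapping around).
Applying that to "vintage" gives "xkpvcig".

xkpvcig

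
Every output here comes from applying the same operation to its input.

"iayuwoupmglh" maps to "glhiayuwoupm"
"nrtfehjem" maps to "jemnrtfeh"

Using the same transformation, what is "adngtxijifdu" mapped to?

fduadngtxiji

The transformation: move the last 3 characters to the front (rotate right by 3).
Doing the same to "adngtxijifdu": "fduadngtxiji".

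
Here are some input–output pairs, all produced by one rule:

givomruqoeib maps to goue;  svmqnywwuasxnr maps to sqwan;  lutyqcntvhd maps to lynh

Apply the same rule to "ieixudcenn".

ixcn

In each case the input is transformed by: keep one character in every 3, starting at position 1 (positions 1st, 4th, 7th, ...).
So "ieixudcenn" becomes "ixcn".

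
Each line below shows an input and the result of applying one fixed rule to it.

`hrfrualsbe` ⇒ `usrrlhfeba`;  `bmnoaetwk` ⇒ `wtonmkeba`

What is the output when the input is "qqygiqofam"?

yqqqomigfa

Looking at the pairs, the operation is to sort the characters into reverse alphabetical order.
Applying that to "qqygiqofam" gives "yqqqomigfa".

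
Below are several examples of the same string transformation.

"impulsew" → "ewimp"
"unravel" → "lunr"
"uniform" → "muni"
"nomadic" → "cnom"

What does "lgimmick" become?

cklgi

The rule is to move the first 3 characters to the end (rotate left by 3), then delete the first 3 characters.
For "lgimmick", step one produces "mmicklgi"; step two turns that into "cklgi".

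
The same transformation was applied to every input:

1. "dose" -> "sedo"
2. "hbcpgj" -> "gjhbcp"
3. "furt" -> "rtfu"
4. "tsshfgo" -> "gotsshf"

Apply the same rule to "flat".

The rule is to move the last 2 characters to the front (rotate right by 2).
For "flat" the result is "atfl".

atfl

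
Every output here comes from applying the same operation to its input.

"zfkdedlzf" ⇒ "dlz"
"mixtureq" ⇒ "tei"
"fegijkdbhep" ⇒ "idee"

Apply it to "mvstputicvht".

Each output is the input with this applied: move the first 3 characters to the end (rotate left by 3), then keep one character in every 3, starting at position 1 (positions 1st, 4th, 7th, ...).
Working it through for "mvstputicvht": intermediate "tputicvhtmvs", final "ttvm".

ttvm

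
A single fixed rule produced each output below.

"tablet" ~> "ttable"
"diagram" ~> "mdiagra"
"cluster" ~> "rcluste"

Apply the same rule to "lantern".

nlanter

What's happening: move the last character to the front.
On "lantern" that produces "nlanter".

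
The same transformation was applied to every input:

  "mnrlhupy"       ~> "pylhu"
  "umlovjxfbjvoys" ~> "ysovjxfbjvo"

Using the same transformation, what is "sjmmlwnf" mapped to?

nfmlw

The rule is to delete the first 3 characters, then move the last 2 characters to the front (rotate right by 2).
"sjmmlwnf" → "nfmlw".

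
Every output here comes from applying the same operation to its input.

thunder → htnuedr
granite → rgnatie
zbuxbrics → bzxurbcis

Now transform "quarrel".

In each case the input is transformed by: swap each adjacent pair of characters (1↔2, 3↔4, ...).
Applying that to "quarrel" gives "uqraerl".

uqraerl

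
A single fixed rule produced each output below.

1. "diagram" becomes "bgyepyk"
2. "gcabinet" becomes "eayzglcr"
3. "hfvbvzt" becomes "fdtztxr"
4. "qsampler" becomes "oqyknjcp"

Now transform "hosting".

The rule is to shift every letter 2 places backward in the alphabet (wrapping around).
On "hosting" that produces "fmqrgle".

fmqrgle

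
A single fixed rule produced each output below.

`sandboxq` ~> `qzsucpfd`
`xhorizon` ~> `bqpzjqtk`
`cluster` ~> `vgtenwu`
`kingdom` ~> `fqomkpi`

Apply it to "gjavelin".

nkpilcxg

In each case the input is transformed by: move the last 3 characters to the front (rotate right by 3), then shift every letter 2 places forward in the alphabet (wrapping around).
For "gjavelin", step one produces "lingjave"; step two turns that into "nkpilcxg".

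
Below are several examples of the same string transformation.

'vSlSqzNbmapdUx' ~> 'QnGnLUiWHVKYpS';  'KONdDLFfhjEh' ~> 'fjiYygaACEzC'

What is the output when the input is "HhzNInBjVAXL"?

cCUidIwEqvsg

In each case the input is transformed by: flip the case of every letter, then shift every letter 5 places backward in the alphabet (wrapping around).
Applying both steps to "HhzNInBjVAXL": "hHZniNbJvaxl", then "cCUidIwEqvsg".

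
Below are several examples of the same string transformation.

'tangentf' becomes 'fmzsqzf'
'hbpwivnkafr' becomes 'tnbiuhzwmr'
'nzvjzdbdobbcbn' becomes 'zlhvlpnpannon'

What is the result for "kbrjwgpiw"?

In each case the input is transformed by: shift every letter 12 places forward in the alphabet (wrapping around), then delete the last character.
Applying both steps to "kbrjwgpiw": "wndvisbui", then "wndvisbu".
(Check on "tangentf": → "fmzsqzfr" → "fmzsqzf" ✓)

wndvisbu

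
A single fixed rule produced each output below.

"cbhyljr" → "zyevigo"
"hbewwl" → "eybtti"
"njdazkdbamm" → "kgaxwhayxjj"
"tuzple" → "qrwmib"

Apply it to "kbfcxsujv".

hyczuprgs

The rule is to shift every letter 3 places backward in the alphabet (wrapping around).
On "kbfcxsujv" that produces "hyczuprgs".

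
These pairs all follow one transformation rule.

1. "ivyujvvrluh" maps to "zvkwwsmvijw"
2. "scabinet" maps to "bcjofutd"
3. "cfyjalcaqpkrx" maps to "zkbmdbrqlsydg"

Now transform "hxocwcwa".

What's happening: shift every letter 1 place forward in the alphabet (wrapping around), then move the first 2 characters to the end (rotate left by 2).
On "hxocwcwa": the first step gives "iypdxdxb", and the second then gives "pdxdxbiy".

pdxdxbiy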